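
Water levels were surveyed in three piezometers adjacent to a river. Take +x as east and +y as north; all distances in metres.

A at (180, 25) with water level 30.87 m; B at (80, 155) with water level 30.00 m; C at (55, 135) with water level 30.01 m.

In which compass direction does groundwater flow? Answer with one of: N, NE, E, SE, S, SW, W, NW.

Taking A as reference: B−A = (-100, 130, -0.87); C−A = (-125, 110, -0.86).
Determinant of the coordinate differences = (-100)·110 − (-125)·130 = 5250.
∂h/∂x = [(-0.87)·110 − (-0.86)·130] / 5250 = +0.003067
∂h/∂y = [(-100)·(-0.86) − (-125)·(-0.87)] / 5250 = -0.004333
Flow = −∇h = (-0.003067 east, +0.004333 north), which points northwest.

NW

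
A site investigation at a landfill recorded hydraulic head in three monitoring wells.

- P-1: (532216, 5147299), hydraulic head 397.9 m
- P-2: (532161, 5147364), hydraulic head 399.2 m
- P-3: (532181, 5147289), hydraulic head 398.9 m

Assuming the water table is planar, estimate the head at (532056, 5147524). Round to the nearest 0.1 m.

Differences from P-1: to P-2 (Δx, Δy, Δh) = (-55, 65, +1.3); to P-3 = (-35, -10, +1.0).
Solve a·Δx + b·Δy = Δh: det = (-55)·(-10) − (-35)·65 = 2825.
∂h/∂x = [(+1.3)·(-10) − (+1.0)·65] / 2825 = -0.02761
∂h/∂y = [(-55)·(+1.0) − (-35)·(+1.3)] / 2825 = -0.003363
h(532056, 5147524) = 397.9 + (-0.02761)·(-160) + (-0.003363)·(225) = 397.9 +4.418 -0.757 = 401.561 m.

401.6 m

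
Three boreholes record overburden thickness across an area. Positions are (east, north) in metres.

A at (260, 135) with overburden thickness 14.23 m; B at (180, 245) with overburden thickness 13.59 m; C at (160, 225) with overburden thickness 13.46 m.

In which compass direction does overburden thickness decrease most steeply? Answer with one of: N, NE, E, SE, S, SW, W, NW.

With d = a·x + b·y + c and A as origin, the differences give:
  (-80)·a + 110·b = -0.64
  (-100)·a + 90·b = -0.77
Eliminate b (×90 and ×110, subtract): 3800·a = 27.100 → a = ∂d/∂x = +0.007132
Back-substitute: b = ∂d/∂y = -0.0006316.
Steepest decrease is along −∇f = (-0.007132 E, +0.0006316 N) → west.

W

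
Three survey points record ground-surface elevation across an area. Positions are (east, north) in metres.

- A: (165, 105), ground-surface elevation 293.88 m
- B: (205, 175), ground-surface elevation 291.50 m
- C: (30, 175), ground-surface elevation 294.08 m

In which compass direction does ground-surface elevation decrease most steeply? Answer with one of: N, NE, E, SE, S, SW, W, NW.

NE

Taking A as reference: B−A = (40, 70, -2.38); C−A = (-135, 70, +0.20).
Solve a·Δx + b·Δy = Δz: det = 40·70 − (-135)·70 = 12250.
∂z/∂x = [(-2.38)·70 − (+0.20)·70] / 12250 = -0.01474
∂z/∂y = [40·(+0.20) − (-135)·(-2.38)] / 12250 = -0.02558
Steepest decrease is along −∇f = (+0.01474 E, +0.02558 N) → northeast.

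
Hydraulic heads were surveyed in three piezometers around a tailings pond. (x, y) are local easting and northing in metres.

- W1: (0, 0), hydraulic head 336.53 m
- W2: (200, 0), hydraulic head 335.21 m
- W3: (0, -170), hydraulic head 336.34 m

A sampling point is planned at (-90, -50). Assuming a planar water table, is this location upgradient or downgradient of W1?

∂h/∂x = (335.21 − 336.53) / (200 − 0) = -0.006600
∂h/∂y = (336.34 − 336.53) / (-170 − 0) = +0.001118
Head at (-90, -50) = 336.53 + (-0.006600)·(-90) + (+0.001118)·(-50) = 337.07 m.
That is higher than the 336.53 m at W1, so the point is upgradient.

upgradient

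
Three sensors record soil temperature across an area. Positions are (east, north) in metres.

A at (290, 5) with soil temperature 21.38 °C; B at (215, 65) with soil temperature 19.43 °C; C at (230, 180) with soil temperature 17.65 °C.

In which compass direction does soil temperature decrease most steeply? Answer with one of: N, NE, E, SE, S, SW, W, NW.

NW

With T = a·x + b·y + c and A as origin, the differences give:
  (-75)·a + 60·b = -1.95
  (-60)·a + 175·b = -3.73
Eliminate b (×175 and ×60, subtract): -9525·a = -117.450 → a = ∂T/∂x = +0.01233
Back-substitute: b = ∂T/∂y = -0.01709.
Steepest decrease is along −∇f = (-0.01233 E, +0.01709 N) → northwest.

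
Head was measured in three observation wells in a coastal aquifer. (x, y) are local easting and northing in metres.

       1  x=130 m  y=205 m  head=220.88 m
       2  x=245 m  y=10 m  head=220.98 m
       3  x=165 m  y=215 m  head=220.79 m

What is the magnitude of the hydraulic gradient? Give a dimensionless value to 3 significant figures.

Three-point gradient (reference 1): Δ to 2 = (115, -195, +0.10), Δ to 3 = (35, 10, -0.09).
∂h/∂x = -0.002075, ∂h/∂y = -0.001737 (det = 7975).
|∇h| = √(-0.002075² + -0.001737²) = 0.002706

0.00271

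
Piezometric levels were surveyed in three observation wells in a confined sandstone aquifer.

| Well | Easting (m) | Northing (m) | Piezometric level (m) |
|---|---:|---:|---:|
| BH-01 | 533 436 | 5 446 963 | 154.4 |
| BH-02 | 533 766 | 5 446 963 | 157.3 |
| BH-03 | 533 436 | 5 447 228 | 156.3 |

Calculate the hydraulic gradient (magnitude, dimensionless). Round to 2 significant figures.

∂h/∂x = (157.3 − 154.4) / (533766 − 533436) = +0.008788
∂h/∂y = (156.3 − 154.4) / (5447228 − 5446963) = +0.007170
|∇h| = √(0.008788² + 0.007170²) = 0.01134

0.011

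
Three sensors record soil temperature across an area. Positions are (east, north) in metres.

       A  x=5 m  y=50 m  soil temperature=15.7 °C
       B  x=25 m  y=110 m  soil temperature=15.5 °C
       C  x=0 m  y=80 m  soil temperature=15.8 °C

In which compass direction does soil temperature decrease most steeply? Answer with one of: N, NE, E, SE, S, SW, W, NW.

Taking A as reference: B−A = (20, 60, -0.2); C−A = (-5, 30, +0.1).
Solve a·Δx + b·Δy = ΔT: det = 20·30 − (-5)·60 = 900.
∂T/∂x = [(-0.2)·30 − (+0.1)·60] / 900 = -0.01333
∂T/∂y = [20·(+0.1) − (-5)·(-0.2)] / 900 = +0.001111
Steepest decrease is along −∇f = (+0.01333 E, -0.001111 N) → east.

E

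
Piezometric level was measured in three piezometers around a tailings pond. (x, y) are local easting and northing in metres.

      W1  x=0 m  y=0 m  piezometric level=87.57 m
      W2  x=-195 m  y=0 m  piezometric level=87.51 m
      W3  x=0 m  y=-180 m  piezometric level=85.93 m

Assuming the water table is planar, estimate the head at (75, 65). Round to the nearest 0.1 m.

88.2 m

∂h/∂x = (87.51 − 87.57) / (-195 − 0) = +0.0003077
∂h/∂y = (85.93 − 87.57) / (-180 − 0) = +0.009111
h(75, 65) = 87.57 + (+0.0003077)·(75) + (+0.009111)·(65) = 87.57 +0.023 +0.592 = 88.185 m.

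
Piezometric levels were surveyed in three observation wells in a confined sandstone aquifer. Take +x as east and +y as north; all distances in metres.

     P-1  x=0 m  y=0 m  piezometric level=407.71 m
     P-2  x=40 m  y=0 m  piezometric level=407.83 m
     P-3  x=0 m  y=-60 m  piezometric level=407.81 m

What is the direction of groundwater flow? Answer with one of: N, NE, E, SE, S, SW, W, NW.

NW

∂h/∂x = (407.83 − 407.71) / (40 − 0) = +0.003000
∂h/∂y = (407.81 − 407.71) / (-60 − 0) = -0.001667
Flow = −∇h = (-0.003000 east, +0.001667 north), which points northwest.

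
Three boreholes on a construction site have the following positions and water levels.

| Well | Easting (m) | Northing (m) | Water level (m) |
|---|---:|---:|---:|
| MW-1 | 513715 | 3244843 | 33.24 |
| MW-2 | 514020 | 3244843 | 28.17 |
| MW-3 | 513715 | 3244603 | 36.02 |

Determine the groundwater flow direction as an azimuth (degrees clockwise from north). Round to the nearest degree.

∂h/∂x = (28.17 − 33.24) / (514020 − 513715) = -0.01662
∂h/∂y = (36.02 − 33.24) / (3244603 − 3244843) = -0.01158
Flow direction (−∇h) has components (+0.01662 E, +0.01158 N).
Azimuth = atan2(E, N) = atan2(+0.01662, +0.01158) = 55.1° ≈ 055°.

055°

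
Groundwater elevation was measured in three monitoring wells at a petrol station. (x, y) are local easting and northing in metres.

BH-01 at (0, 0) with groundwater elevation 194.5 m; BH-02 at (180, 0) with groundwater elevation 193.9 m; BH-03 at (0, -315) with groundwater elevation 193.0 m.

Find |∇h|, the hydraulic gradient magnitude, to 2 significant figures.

0.0058

∂h/∂x = (193.9 − 194.5) / (180 − 0) = -0.003333
∂h/∂y = (193.0 − 194.5) / (-315 − 0) = +0.004762
|∇h| = √(-0.003333² + 0.004762²) = 0.005813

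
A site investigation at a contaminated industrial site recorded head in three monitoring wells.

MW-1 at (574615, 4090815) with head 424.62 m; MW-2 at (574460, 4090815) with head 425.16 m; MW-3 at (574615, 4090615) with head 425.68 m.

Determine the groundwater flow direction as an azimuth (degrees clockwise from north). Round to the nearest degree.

∂h/∂x = (425.16 − 424.62) / (574460 − 574615) = -0.003484
∂h/∂y = (425.68 − 424.62) / (4090615 − 4090815) = -0.005300
Flow direction (−∇h) has components (+0.003484 E, +0.005300 N).
Azimuth = atan2(E, N) = atan2(+0.003484, +0.005300) = 33.3° ≈ 033°.

033°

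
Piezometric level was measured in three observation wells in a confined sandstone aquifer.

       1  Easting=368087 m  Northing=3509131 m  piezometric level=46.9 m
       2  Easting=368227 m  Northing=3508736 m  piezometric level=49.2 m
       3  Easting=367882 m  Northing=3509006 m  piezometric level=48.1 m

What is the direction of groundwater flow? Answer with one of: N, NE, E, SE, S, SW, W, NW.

N

Differences from 1: to 2 (Δx, Δy, Δh) = (140, -395, +2.3); to 3 = (-205, -125, +1.2).
Solve a·Δx + b·Δy = Δh: det = 140·(-125) − (-205)·(-395) = -98475.
∂h/∂x = [(+2.3)·(-125) − (+1.2)·(-395)] / -98475 = -0.001894
∂h/∂y = [140·(+1.2) − (-205)·(+2.3)] / -98475 = -0.006494
Flow = −∇h = (+0.001894 east, +0.006494 north), which points north.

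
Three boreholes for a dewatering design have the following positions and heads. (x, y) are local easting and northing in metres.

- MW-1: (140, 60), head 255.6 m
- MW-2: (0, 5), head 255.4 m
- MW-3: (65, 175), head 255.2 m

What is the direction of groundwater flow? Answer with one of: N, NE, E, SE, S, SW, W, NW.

NW

Three-point gradient (reference MW-1): Δ to MW-2 = (-140, -55, -0.2), Δ to MW-3 = (-75, 115, -0.4).
∂h/∂x = +0.002225, ∂h/∂y = -0.002027 (det = -20225).
Flow = −∇h = (-0.002225 east, +0.002027 north), which points northwest.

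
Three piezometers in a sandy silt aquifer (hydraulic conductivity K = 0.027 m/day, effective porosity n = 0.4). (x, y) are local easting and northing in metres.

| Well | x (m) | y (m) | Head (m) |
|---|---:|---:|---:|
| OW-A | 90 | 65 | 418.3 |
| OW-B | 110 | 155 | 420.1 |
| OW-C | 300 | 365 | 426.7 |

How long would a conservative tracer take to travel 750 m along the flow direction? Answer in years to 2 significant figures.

With h = a·x + b·y + c and OW-A as origin, the differences give:
  20·a + 90·b = +1.8
  210·a + 300·b = +8.4
Eliminate b (×300 and ×90, subtract): -12900·a = -216.00 → a = ∂h/∂x = +0.01674
Back-substitute: b = ∂h/∂y = +0.01628.
|∇h| = √(0.01674² + 0.01628²) = 0.02335
Seepage velocity v = K·i/n = 0.027 × 0.02335 / 0.4 = 0.001576 m/day.
t = 750 / 0.001576 = 4.759e+05 days = 1.3e+03 years.

1300 years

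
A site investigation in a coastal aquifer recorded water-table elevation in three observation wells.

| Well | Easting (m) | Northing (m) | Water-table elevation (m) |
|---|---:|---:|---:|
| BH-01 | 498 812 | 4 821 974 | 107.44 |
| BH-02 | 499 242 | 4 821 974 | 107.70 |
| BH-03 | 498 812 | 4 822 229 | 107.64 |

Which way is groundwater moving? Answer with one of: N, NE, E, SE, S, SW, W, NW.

∂h/∂x = (107.70 − 107.44) / (499242 − 498812) = +0.0006047
∂h/∂y = (107.64 − 107.44) / (4822229 − 4821974) = +0.0007843
Flow = −∇h = (-0.0006047 east, -0.0007843 north), which points southwest.

SW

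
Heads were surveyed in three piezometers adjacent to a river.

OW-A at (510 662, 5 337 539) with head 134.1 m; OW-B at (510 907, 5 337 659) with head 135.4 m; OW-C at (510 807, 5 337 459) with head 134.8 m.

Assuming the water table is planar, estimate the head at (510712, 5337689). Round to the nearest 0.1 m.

Taking OW-A as reference: OW-B−OW-A = (245, 120, +1.3); OW-C−OW-A = (145, -80, +0.7).
Determinant of the coordinate differences = 245·(-80) − 145·120 = -37000.
∂h/∂x = [(+1.3)·(-80) − (+0.7)·120] / -37000 = +0.005081
∂h/∂y = [245·(+0.7) − 145·(+1.3)] / -37000 = +0.0004595
h(510712, 5337689) = 134.1 + (+0.005081)·(50) + (+0.0004595)·(150) = 134.1 +0.254 +0.069 = 134.423 m.

134.4 m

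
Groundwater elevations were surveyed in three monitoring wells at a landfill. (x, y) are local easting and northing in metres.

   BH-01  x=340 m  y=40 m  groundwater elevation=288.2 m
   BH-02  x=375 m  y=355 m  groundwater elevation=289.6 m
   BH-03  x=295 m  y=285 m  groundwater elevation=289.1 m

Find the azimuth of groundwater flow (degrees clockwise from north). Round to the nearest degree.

Taking BH-01 as reference: BH-02−BH-01 = (35, 315, +1.4); BH-03−BH-01 = (-45, 245, +0.9).
Solve a·Δx + b·Δy = Δh: det = 35·245 − (-45)·315 = 22750.
∂h/∂x = [(+1.4)·245 − (+0.9)·315] / 22750 = +0.002615
∂h/∂y = [35·(+0.9) − (-45)·(+1.4)] / 22750 = +0.004154
Flow direction (−∇h) has components (-0.002615 E, -0.004154 N).
Azimuth = atan2(E, N) = atan2(-0.002615, -0.004154) = 212.2° ≈ 212°.

212°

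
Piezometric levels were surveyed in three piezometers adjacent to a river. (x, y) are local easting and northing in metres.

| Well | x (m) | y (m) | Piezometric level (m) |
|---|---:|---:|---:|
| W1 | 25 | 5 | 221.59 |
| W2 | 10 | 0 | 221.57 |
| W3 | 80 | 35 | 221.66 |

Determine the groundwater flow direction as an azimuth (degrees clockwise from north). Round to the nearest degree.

281°

Differences from W1: to W2 (Δx, Δy, Δh) = (-15, -5, -0.02); to W3 = (55, 30, +0.07).
Determinant of the coordinate differences = (-15)·30 − 55·(-5) = -175.
∂h/∂x = [(-0.02)·30 − (+0.07)·(-5)] / -175 = +0.001429
∂h/∂y = [(-15)·(+0.07) − 55·(-0.02)] / -175 = -0.0002857
Flow direction (−∇h) has components (-0.001429 E, +0.0002857 N).
Azimuth = atan2(E, N) = atan2(-0.001429, +0.0002857) = 281.3° ≈ 281°.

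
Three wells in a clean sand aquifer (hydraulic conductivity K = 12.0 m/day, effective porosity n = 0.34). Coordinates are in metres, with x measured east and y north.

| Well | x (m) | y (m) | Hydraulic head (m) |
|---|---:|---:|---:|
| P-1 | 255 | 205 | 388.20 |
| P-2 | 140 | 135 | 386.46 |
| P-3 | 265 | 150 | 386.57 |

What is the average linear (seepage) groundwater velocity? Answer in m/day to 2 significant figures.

Differences from P-1: to P-2 (Δx, Δy, Δh) = (-115, -70, -1.74); to P-3 = (10, -55, -1.63).
Solve a·Δx + b·Δy = Δh: det = (-115)·(-55) − 10·(-70) = 7025.
∂h/∂x = [(-1.74)·(-55) − (-1.63)·(-70)] / 7025 = -0.002619
∂h/∂y = [(-115)·(-1.63) − 10·(-1.74)] / 7025 = +0.02916
|∇h| = √(-0.002619² + 0.02916²) = 0.02928
Seepage velocity v = K·i/n = 12.0 × 0.02928 / 0.34 = 1.033 m/day.

1.0 m/day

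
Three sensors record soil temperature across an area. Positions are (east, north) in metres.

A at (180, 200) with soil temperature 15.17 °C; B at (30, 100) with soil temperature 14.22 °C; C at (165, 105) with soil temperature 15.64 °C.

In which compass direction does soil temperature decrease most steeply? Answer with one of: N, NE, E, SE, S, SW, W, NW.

With T = a·x + b·y + c and A as origin, the differences give:
  (-150)·a + (-100)·b = -0.95
  (-15)·a + (-95)·b = +0.47
Eliminate b (×(-95) and ×(-100), subtract): 12750·a = 137.250 → a = ∂T/∂x = +0.01076
Back-substitute: b = ∂T/∂y = -0.006647.
Steepest decrease is along −∇f = (-0.01076 E, +0.006647 N) → northwest.

NW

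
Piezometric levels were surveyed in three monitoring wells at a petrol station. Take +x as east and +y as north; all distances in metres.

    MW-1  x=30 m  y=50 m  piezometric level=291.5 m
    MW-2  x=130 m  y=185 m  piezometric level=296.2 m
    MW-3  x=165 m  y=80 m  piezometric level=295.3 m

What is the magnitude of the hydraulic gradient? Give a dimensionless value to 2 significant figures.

0.030

Taking MW-1 as reference: MW-2−MW-1 = (100, 135, +4.7); MW-3−MW-1 = (135, 30, +3.8).
Solve a·Δx + b·Δy = Δh: det = 100·30 − 135·135 = -15225.
∂h/∂x = [(+4.7)·30 − (+3.8)·135] / -15225 = +0.02443
∂h/∂y = [100·(+3.8) − 135·(+4.7)] / -15225 = +0.01672
|∇h| = √(0.02443² + 0.01672²) = 0.0296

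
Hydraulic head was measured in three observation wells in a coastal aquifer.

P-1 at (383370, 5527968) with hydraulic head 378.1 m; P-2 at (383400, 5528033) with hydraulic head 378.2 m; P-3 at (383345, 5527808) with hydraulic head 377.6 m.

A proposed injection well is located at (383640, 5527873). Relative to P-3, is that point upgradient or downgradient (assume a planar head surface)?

downgradient

With h = a·x + b·y + c and P-1 as origin, the differences give:
  30·a + 65·b = +0.1
  (-25)·a + (-160)·b = -0.5
Eliminate b (×(-160) and ×65, subtract): -3175·a = 16.50 → a = ∂h/∂x = -0.005197
Back-substitute: b = ∂h/∂y = +0.003937.
Head at (383640, 5527873) = 378.1 + (-0.005197)·(270) + (+0.003937)·(-95) = 376.32 m.
That is lower than the 377.6 m at P-3, so the point is downgradient.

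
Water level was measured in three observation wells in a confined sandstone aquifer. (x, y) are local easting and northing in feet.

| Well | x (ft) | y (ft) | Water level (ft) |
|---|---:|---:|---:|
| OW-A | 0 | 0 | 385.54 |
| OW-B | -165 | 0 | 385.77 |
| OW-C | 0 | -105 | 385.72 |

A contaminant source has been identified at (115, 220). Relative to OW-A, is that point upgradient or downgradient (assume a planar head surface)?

downgradient

∂h/∂x = (385.77 − 385.54) / (-165 − 0) = -0.001394
∂h/∂y = (385.72 − 385.54) / (-105 − 0) = -0.001714
Head at (115, 220) = 385.54 + (-0.001394)·(115) + (-0.001714)·(220) = 385.00 ft.
That is lower than the 385.54 ft at OW-A, so the point is downgradient.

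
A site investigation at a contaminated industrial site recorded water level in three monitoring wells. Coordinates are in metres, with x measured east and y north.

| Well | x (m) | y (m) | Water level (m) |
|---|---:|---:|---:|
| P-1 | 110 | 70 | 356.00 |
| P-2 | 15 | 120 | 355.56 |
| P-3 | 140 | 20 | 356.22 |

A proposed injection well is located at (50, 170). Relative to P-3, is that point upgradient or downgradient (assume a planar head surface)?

downgradient

Taking P-1 as reference: P-2−P-1 = (-95, 50, -0.44); P-3−P-1 = (30, -50, +0.22).
Determinant of the coordinate differences = (-95)·(-50) − 30·50 = 3250.
∂h/∂x = [(-0.44)·(-50) − (+0.22)·50] / 3250 = +0.003385
∂h/∂y = [(-95)·(+0.22) − 30·(-0.44)] / 3250 = -0.002369
Head at (50, 170) = 356.00 + (+0.003385)·(-60) + (-0.002369)·(100) = 355.56 m.
That is lower than the 356.22 m at P-3, so the point is downgradient.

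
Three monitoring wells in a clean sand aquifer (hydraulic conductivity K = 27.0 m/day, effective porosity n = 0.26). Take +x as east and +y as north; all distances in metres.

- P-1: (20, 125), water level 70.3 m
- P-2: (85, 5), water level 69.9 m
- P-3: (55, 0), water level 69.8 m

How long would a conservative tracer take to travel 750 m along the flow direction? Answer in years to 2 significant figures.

3.7 years

Taking P-1 as reference: P-2−P-1 = (65, -120, -0.4); P-3−P-1 = (35, -125, -0.5).
Solve a·Δx + b·Δy = Δh: det = 65·(-125) − 35·(-120) = -3925.
∂h/∂x = [(-0.4)·(-125) − (-0.5)·(-120)] / -3925 = +0.002548
∂h/∂y = [65·(-0.5) − 35·(-0.4)] / -3925 = +0.004713
|∇h| = √(0.002548² + 0.004713²) = 0.005358
Seepage velocity v = K·i/n = 27.0 × 0.005358 / 0.26 = 0.5564 m/day.
t = 750 / 0.5564 = 1348 days = 3.69 years.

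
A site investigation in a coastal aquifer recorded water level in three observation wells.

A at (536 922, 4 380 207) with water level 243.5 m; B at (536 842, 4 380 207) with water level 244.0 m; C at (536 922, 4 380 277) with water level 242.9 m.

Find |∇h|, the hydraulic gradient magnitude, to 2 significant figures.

∂h/∂x = (244.0 − 243.5) / (536842 − 536922) = -0.006250
∂h/∂y = (242.9 − 243.5) / (4380277 − 4380207) = -0.008571
|∇h| = √(-0.006250² + -0.008571²) = 0.01061

0.011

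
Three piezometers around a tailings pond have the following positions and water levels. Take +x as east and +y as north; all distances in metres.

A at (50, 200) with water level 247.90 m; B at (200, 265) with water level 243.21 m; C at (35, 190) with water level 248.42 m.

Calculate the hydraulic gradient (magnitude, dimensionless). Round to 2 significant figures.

Three-point gradient (reference A): Δ to B = (150, 65, -4.69), Δ to C = (-15, -10, +0.52).
∂h/∂x = -0.02495, ∂h/∂y = -0.01457 (det = -525).
|∇h| = √(-0.02495² + -0.01457²) = 0.02889

0.029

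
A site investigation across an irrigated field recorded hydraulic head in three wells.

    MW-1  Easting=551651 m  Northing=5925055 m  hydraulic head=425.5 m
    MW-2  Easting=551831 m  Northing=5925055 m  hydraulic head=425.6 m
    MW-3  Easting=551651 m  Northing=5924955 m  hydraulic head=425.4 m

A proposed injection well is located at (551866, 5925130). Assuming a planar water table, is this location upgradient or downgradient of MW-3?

upgradient

∂h/∂x = (425.6 − 425.5) / (551831 − 551651) = +0.0005556
∂h/∂y = (425.4 − 425.5) / (5924955 − 5925055) = +0.001000
Head at (551866, 5925130) = 425.5 + (+0.0005556)·(215) + (+0.001000)·(75) = 425.69 m.
That is higher than the 425.4 m at MW-3, so the point is upgradient.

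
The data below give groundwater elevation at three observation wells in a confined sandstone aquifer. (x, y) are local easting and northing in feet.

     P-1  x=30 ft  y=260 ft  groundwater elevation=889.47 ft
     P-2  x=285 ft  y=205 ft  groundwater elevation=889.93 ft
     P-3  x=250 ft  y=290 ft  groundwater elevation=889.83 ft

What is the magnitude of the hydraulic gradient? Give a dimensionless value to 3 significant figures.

0.00177

Taking P-1 as reference: P-2−P-1 = (255, -55, +0.46); P-3−P-1 = (220, 30, +0.36).
Determinant of the coordinate differences = 255·30 − 220·(-55) = 19750.
∂h/∂x = [(+0.46)·30 − (+0.36)·(-55)] / 19750 = +0.001701
∂h/∂y = [255·(+0.36) − 220·(+0.46)] / 19750 = -0.0004759
|∇h| = √(0.001701² + -0.0004759²) = 0.001766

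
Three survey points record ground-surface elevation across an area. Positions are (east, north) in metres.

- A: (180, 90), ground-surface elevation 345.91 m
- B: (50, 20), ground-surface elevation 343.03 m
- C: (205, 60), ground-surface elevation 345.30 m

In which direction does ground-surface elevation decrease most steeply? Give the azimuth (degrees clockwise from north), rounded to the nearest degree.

Taking A as reference: B−A = (-130, -70, -2.88); C−A = (25, -30, -0.61).
Determinant of the coordinate differences = (-130)·(-30) − 25·(-70) = 5650.
∂z/∂x = [(-2.88)·(-30) − (-0.61)·(-70)] / 5650 = +0.007735
∂z/∂y = [(-130)·(-0.61) − 25·(-2.88)] / 5650 = +0.02678
Steepest decrease is along −∇f: components (-0.007735 E, -0.02678 N).
Azimuth = atan2(-0.007735, -0.02678) = 196.1° ≈ 196°.

196°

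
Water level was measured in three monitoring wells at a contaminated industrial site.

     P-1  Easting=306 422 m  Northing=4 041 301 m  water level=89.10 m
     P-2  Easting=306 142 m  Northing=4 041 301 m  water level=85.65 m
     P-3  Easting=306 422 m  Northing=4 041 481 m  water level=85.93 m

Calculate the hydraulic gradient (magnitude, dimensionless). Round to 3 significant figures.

0.0215

∂h/∂x = (85.65 − 89.10) / (306142 − 306422) = +0.01232
∂h/∂y = (85.93 − 89.10) / (4041481 − 4041301) = -0.01761
|∇h| = √(0.01232² + -0.01761²) = 0.02149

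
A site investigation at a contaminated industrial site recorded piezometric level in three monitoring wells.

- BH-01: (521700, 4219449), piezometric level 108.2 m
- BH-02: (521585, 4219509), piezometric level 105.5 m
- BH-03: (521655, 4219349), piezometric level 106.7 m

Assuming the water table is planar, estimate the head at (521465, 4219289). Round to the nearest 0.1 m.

With h = a·x + b·y + c and BH-01 as origin, the differences give:
  (-115)·a + 60·b = -2.7
  (-45)·a + (-100)·b = -1.5
Eliminate b (×(-100) and ×60, subtract): 14200·a = 360.00 → a = ∂h/∂x = +0.02535
Back-substitute: b = ∂h/∂y = +0.003592.
h(521465, 4219289) = 108.2 + (+0.02535)·(-235) + (+0.003592)·(-160) = 108.2 -5.958 -0.575 = 101.668 m.

101.7 m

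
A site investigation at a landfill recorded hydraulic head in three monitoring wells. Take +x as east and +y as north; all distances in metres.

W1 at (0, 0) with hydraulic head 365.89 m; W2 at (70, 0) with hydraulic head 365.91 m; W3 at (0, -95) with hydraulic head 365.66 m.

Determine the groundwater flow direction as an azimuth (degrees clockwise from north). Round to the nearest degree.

∂h/∂x = (365.91 − 365.89) / (70 − 0) = +0.0002857
∂h/∂y = (365.66 − 365.89) / (-95 − 0) = +0.002421
Flow direction (−∇h) has components (-0.0002857 E, -0.002421 N).
Azimuth = atan2(E, N) = atan2(-0.0002857, -0.002421) = 186.7° ≈ 187°.

187°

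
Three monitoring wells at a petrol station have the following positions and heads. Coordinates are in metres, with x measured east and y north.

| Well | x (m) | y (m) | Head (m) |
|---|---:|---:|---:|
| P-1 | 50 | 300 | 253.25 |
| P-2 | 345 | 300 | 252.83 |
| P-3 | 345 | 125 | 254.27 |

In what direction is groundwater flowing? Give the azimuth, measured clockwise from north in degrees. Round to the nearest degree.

010°

Three-point gradient (reference P-1): Δ to P-2 = (295, 0, -0.42), Δ to P-3 = (295, -175, +1.02).
∂h/∂x = -0.001424, ∂h/∂y = -0.008229 (det = -51625).
Flow direction (−∇h) has components (+0.001424 E, +0.008229 N).
Azimuth = atan2(E, N) = atan2(+0.001424, +0.008229) = 9.8° ≈ 010°.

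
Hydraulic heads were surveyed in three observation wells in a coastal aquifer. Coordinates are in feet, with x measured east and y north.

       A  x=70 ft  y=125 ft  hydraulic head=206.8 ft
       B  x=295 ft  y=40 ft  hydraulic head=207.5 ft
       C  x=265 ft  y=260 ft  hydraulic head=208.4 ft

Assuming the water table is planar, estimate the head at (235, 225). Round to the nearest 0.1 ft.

208.1 ft

Three-point gradient (reference A): Δ to B = (225, -85, +0.7), Δ to C = (195, 135, +1.6).
∂h/∂x = +0.004909, ∂h/∂y = +0.004760 (det = 46950).
h(235, 225) = 206.8 + (+0.004909)·(165) + (+0.004760)·(100) = 206.8 +0.810 +0.476 = 208.086 ft.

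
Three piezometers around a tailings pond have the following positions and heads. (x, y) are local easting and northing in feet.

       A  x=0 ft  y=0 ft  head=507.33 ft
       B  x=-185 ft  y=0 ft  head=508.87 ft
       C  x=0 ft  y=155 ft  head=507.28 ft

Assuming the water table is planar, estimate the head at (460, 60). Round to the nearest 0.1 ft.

503.5 ft

∂h/∂x = (508.87 − 507.33) / (-185 − 0) = -0.008324
∂h/∂y = (507.28 − 507.33) / (155 − 0) = -0.0003226
h(460, 60) = 507.33 + (-0.008324)·(460) + (-0.0003226)·(60) = 507.33 -3.829 -0.019 = 503.481 ft.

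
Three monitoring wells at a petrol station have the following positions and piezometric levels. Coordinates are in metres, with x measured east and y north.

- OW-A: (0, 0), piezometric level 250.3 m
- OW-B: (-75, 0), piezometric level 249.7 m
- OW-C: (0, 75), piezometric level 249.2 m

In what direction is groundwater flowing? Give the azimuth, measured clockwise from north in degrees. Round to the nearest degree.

∂h/∂x = (249.7 − 250.3) / (-75 − 0) = +0.008000
∂h/∂y = (249.2 − 250.3) / (75 − 0) = -0.01467
Flow direction (−∇h) has components (-0.008000 E, +0.01467 N).
Azimuth = atan2(E, N) = atan2(-0.008000, +0.01467) = 331.4° ≈ 331°.

331°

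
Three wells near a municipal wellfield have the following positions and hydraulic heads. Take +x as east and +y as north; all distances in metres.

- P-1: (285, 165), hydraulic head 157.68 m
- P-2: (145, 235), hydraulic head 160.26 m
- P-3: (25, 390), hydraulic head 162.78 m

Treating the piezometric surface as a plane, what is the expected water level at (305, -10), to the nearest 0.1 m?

156.8 m

Three-point gradient (reference P-1): Δ to P-2 = (-140, 70, +2.58), Δ to P-3 = (-260, 225, +5.10).
∂h/∂x = -0.01680, ∂h/∂y = +0.003248 (det = -13300).
h(305, -10) = 157.68 + (-0.01680)·(20) + (+0.003248)·(-175) = 157.68 -0.336 -0.568 = 156.775 m.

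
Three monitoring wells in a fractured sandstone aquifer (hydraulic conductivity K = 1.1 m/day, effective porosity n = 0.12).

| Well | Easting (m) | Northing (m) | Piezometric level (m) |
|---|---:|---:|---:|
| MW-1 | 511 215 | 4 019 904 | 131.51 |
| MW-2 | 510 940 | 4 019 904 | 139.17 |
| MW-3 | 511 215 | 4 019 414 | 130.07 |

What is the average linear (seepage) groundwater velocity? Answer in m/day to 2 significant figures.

0.26 m/day

∂h/∂x = (139.17 − 131.51) / (510940 − 511215) = -0.02785
∂h/∂y = (130.07 − 131.51) / (4019414 − 4019904) = +0.002939
|∇h| = √(-0.02785² + 0.002939²) = 0.028
Seepage velocity v = K·i/n = 1.1 × 0.028 / 0.12 = 0.2567 m/day.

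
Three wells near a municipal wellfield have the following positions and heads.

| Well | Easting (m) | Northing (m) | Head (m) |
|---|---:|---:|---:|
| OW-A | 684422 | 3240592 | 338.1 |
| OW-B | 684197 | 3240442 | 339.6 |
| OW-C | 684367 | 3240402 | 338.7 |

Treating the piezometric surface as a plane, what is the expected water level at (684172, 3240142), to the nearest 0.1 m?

340.2 m

Three-point gradient (reference OW-A): Δ to OW-B = (-225, -150, +1.5), Δ to OW-C = (-55, -190, +0.6).
∂h/∂x = -0.005652, ∂h/∂y = -0.001522 (det = 34500).
h(684172, 3240142) = 338.1 + (-0.005652)·(-250) + (-0.001522)·(-450) = 338.1 +1.413 +0.685 = 340.198 m.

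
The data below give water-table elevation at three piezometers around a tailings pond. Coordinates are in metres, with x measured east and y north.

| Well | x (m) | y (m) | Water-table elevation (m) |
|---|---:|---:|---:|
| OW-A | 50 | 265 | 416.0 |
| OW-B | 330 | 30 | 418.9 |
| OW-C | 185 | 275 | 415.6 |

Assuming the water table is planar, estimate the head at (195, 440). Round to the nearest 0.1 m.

Three-point gradient (reference OW-A): Δ to OW-B = (280, -235, +2.9), Δ to OW-C = (135, 10, -0.4).
∂h/∂x = -0.001883, ∂h/∂y = -0.01458 (det = 34525).
h(195, 440) = 416.0 + (-0.001883)·(145) + (-0.01458)·(175) = 416.0 -0.273 -2.552 = 413.175 m.

413.2 m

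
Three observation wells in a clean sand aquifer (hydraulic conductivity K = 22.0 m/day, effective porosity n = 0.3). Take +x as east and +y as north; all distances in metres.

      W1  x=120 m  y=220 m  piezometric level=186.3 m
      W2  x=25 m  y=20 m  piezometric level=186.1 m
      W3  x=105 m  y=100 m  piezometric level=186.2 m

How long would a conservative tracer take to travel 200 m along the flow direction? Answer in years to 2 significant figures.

Three-point gradient (reference W1): Δ to W2 = (-95, -200, -0.2), Δ to W3 = (-15, -120, -0.1).
∂h/∂x = +0.0004762, ∂h/∂y = +0.0007738 (det = 8400).
|∇h| = √(0.0004762² + 0.0007738²) = 0.0009086
Seepage velocity v = K·i/n = 22.0 × 0.0009086 / 0.3 = 0.06663 m/day.
t = 200 / 0.06663 = 3002 days = 8.22 years.

8.2 years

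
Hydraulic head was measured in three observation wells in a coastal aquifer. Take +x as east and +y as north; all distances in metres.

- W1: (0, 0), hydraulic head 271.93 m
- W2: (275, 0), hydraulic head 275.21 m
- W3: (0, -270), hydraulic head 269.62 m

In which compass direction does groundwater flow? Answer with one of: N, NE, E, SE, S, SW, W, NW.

∂h/∂x = (275.21 − 271.93) / (275 − 0) = +0.01193
∂h/∂y = (269.62 − 271.93) / (-270 − 0) = +0.008556
Flow = −∇h = (-0.01193 east, -0.008556 north), which points southwest.

SW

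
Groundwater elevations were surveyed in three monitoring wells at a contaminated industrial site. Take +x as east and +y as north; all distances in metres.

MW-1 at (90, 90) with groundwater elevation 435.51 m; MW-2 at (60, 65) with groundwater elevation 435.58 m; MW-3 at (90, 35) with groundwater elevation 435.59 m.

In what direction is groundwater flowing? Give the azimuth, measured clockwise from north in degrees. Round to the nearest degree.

038°

Taking MW-1 as reference: MW-2−MW-1 = (-30, -25, +0.07); MW-3−MW-1 = (0, -55, +0.08).
Solve a·Δx + b·Δy = Δh: det = (-30)·(-55) − 0·(-25) = 1650.
∂h/∂x = [(+0.07)·(-55) − (+0.08)·(-25)] / 1650 = -0.001121
∂h/∂y = [(-30)·(+0.08) − 0·(+0.07)] / 1650 = -0.001455
Flow direction (−∇h) has components (+0.001121 E, +0.001455 N).
Azimuth = atan2(E, N) = atan2(+0.001121, +0.001455) = 37.6° ≈ 038°.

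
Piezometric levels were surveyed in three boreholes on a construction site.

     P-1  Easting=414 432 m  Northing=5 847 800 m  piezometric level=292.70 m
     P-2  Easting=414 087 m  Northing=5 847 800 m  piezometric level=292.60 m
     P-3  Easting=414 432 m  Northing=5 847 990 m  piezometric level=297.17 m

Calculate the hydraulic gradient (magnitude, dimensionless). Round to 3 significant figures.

0.0235

∂h/∂x = (292.60 − 292.70) / (414087 − 414432) = +0.0002899
∂h/∂y = (297.17 − 292.70) / (5847990 − 5847800) = +0.02353
|∇h| = √(0.0002899² + 0.02353²) = 0.02353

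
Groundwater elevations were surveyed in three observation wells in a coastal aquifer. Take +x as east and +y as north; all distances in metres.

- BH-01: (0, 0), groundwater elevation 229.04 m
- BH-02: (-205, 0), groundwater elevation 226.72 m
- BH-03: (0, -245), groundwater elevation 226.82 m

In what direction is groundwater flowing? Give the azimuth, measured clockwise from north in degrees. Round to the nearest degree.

∂h/∂x = (226.72 − 229.04) / (-205 − 0) = +0.01132
∂h/∂y = (226.82 − 229.04) / (-245 − 0) = +0.009061
Flow direction (−∇h) has components (-0.01132 E, -0.009061 N).
Azimuth = atan2(E, N) = atan2(-0.01132, -0.009061) = 231.3° ≈ 231°.

231°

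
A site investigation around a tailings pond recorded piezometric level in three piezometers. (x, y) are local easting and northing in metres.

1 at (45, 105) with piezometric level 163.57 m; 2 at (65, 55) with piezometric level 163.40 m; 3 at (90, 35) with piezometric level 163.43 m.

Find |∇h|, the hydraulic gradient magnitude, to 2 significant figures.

0.0081

With h = a·x + b·y + c and 1 as origin, the differences give:
  20·a + (-50)·b = -0.17
  45·a + (-70)·b = -0.14
Eliminate b (×(-70) and ×(-50), subtract): 850·a = 4.900 → a = ∂h/∂x = +0.005765
Back-substitute: b = ∂h/∂y = +0.005706.
|∇h| = √(0.005765² + 0.005706²) = 0.008111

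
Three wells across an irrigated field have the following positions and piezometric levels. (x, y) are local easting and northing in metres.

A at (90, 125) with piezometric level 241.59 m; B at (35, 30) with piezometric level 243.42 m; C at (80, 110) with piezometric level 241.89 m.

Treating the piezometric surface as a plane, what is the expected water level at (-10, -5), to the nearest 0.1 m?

244.3 m

Taking A as reference: B−A = (-55, -95, +1.83); C−A = (-10, -15, +0.30).
Determinant of the coordinate differences = (-55)·(-15) − (-10)·(-95) = -125.
∂h/∂x = [(+1.83)·(-15) − (+0.30)·(-95)] / -125 = -0.008400
∂h/∂y = [(-55)·(+0.30) − (-10)·(+1.83)] / -125 = -0.01440
h(-10, -5) = 241.59 + (-0.008400)·(-100) + (-0.01440)·(-130) = 241.59 +0.840 +1.872 = 244.302 m.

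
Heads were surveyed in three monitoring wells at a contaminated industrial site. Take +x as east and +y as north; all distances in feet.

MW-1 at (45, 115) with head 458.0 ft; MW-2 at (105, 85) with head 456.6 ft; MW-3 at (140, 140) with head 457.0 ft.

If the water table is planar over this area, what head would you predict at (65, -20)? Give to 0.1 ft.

Taking MW-1 as reference: MW-2−MW-1 = (60, -30, -1.4); MW-3−MW-1 = (95, 25, -1.0).
Determinant of the coordinate differences = 60·25 − 95·(-30) = 4350.
∂h/∂x = [(-1.4)·25 − (-1.0)·(-30)] / 4350 = -0.01494
∂h/∂y = [60·(-1.0) − 95·(-1.4)] / 4350 = +0.01678
h(65, -20) = 458.0 + (-0.01494)·(20) + (+0.01678)·(-135) = 458.0 -0.299 -2.266 = 455.436 ft.

455.4 ft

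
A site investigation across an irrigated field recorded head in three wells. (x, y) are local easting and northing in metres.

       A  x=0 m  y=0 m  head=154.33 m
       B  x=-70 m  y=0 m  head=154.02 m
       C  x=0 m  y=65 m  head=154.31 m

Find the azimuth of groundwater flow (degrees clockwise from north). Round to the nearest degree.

274°

∂h/∂x = (154.02 − 154.33) / (-70 − 0) = +0.004429
∂h/∂y = (154.31 − 154.33) / (65 − 0) = -0.0003077
Flow direction (−∇h) has components (-0.004429 E, +0.0003077 N).
Azimuth = atan2(E, N) = atan2(-0.004429, +0.0003077) = 274.0° ≈ 274°.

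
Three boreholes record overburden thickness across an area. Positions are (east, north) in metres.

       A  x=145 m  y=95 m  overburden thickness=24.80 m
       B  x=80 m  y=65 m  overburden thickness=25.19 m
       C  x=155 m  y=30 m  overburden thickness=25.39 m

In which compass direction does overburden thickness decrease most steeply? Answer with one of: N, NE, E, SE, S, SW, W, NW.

N

Taking A as reference: B−A = (-65, -30, +0.39); C−A = (10, -65, +0.59).
Solve a·Δx + b·Δy = Δd: det = (-65)·(-65) − 10·(-30) = 4525.
∂d/∂x = [(+0.39)·(-65) − (+0.59)·(-30)] / 4525 = -0.001691
∂d/∂y = [(-65)·(+0.59) − 10·(+0.39)] / 4525 = -0.009337
Steepest decrease is along −∇f = (+0.001691 E, +0.009337 N) → north.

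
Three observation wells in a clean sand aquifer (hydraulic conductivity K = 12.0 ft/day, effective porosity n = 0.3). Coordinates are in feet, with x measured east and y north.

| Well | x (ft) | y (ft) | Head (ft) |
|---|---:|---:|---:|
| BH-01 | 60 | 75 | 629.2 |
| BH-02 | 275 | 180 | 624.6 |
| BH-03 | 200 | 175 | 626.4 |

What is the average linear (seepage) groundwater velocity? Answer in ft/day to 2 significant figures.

1.0 ft/day

Three-point gradient (reference BH-01): Δ to BH-02 = (215, 105, -4.6), Δ to BH-03 = (140, 100, -2.8).
∂h/∂x = -0.02441, ∂h/∂y = +0.006176 (det = 6800).
|∇h| = √(-0.02441² + 0.006176²) = 0.02518
Seepage velocity v = K·i/n = 12.0 × 0.02518 / 0.3 = 1.007 ft/day.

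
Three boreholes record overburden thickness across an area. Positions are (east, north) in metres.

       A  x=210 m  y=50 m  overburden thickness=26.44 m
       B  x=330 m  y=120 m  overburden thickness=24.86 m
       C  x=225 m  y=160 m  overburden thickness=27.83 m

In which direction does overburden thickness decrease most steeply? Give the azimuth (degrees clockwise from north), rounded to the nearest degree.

125°

With d = a·x + b·y + c and A as origin, the differences give:
  120·a + 70·b = -1.58
  15·a + 110·b = +1.39
Eliminate b (×110 and ×70, subtract): 12150·a = -271.100 → a = ∂d/∂x = -0.02231
Back-substitute: b = ∂d/∂y = +0.01568.
Steepest decrease is along −∇f: components (+0.02231 E, -0.01568 N).
Azimuth = atan2(+0.02231, -0.01568) = 125.1° ≈ 125°.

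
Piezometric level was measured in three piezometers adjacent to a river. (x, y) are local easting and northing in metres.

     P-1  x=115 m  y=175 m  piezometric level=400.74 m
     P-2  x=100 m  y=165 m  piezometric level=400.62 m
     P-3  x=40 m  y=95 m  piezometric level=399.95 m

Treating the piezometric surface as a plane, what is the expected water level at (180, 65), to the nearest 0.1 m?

400.3 m

Three-point gradient (reference P-1): Δ to P-2 = (-15, -10, -0.12), Δ to P-3 = (-75, -80, -0.79).
∂h/∂x = +0.003778, ∂h/∂y = +0.006333 (det = 450).
h(180, 65) = 400.74 + (+0.003778)·(65) + (+0.006333)·(-110) = 400.74 +0.246 -0.697 = 400.289 m.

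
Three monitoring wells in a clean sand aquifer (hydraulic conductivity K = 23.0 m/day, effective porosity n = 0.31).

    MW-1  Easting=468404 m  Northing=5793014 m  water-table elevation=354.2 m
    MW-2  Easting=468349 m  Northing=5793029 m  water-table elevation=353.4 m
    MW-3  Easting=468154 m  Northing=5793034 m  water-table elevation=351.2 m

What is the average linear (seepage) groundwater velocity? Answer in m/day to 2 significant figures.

1.3 m/day

Three-point gradient (reference MW-1): Δ to MW-2 = (-55, 15, -0.8), Δ to MW-3 = (-250, 20, -3.0).
∂h/∂x = +0.01094, ∂h/∂y = -0.01321 (det = 2650).
|∇h| = √(0.01094² + -0.01321²) = 0.01715
Seepage velocity v = K·i/n = 23.0 × 0.01715 / 0.31 = 1.272 m/day.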